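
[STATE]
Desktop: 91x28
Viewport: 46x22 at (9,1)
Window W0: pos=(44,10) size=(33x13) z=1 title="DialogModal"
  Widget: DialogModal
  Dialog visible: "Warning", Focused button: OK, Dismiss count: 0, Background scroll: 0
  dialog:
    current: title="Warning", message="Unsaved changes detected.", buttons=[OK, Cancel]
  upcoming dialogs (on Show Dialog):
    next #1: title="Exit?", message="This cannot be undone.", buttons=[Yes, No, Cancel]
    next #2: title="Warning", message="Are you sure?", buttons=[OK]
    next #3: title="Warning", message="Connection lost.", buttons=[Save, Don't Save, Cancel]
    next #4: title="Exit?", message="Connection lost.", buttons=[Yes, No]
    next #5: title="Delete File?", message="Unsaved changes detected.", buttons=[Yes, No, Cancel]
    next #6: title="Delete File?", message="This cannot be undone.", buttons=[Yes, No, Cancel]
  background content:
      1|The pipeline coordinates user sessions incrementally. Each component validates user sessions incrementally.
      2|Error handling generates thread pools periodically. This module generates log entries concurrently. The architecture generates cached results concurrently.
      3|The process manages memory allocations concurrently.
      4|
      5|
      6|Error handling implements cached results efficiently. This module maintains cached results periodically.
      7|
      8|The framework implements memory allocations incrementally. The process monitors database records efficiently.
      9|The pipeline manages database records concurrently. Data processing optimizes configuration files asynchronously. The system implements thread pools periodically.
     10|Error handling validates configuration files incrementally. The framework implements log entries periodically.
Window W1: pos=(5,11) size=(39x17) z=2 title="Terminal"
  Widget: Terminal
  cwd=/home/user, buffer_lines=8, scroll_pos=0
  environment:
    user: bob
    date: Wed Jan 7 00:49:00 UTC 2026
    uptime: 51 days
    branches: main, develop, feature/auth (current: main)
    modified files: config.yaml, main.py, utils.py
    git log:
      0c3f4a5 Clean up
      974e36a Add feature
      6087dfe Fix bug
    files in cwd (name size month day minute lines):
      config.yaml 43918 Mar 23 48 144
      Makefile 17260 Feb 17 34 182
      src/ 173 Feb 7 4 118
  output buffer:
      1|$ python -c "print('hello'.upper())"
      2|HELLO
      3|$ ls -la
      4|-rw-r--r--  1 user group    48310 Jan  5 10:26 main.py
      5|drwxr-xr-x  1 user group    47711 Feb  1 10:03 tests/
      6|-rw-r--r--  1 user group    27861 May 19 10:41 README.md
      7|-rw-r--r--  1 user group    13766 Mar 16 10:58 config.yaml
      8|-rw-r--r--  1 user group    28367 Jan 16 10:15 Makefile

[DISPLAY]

                                              
                                              
                                              
                                              
                                              
                                              
                                              
                                              
                                              
                                   ┏━━━━━━━━━━
━━━━━━━━━━━━━━━━━━━━━━━━━━━━━━━━━━┓┃ DialogMod
rminal                            ┃┠──────────
──────────────────────────────────┨┃The pipeli
ython -c "print('hello'.upper())" ┃┃Error hand
LO                                ┃┃Th┌───────
s -la                             ┃┃  │       
-r--r--  1 user group    48310 Jan┃┃  │Unsaved
xr-xr-x  1 user group    47711 Feb┃┃Er│      [
-r--r--  1 user group    27861 May┃┃  └───────
-r--r--  1 user group    13766 Mar┃┃The framew
-r--r--  1 user group    28367 Jan┃┃The pipeli
                                  ┃┗━━━━━━━━━━


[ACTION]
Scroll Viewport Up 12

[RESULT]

                                              
                                              
                                              
                                              
                                              
                                              
                                              
                                              
                                              
                                              
                                   ┏━━━━━━━━━━
━━━━━━━━━━━━━━━━━━━━━━━━━━━━━━━━━━┓┃ DialogMod
rminal                            ┃┠──────────
──────────────────────────────────┨┃The pipeli
ython -c "print('hello'.upper())" ┃┃Error hand
LO                                ┃┃Th┌───────
s -la                             ┃┃  │       
-r--r--  1 user group    48310 Jan┃┃  │Unsaved
xr-xr-x  1 user group    47711 Feb┃┃Er│      [
-r--r--  1 user group    27861 May┃┃  └───────
-r--r--  1 user group    13766 Mar┃┃The framew
-r--r--  1 user group    28367 Jan┃┃The pipeli


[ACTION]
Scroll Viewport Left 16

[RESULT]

                                              
                                              
                                              
                                              
                                              
                                              
                                              
                                              
                                              
                                              
                                            ┏━
     ┏━━━━━━━━━━━━━━━━━━━━━━━━━━━━━━━━━━━━━┓┃ 
     ┃ Terminal                            ┃┠─
     ┠─────────────────────────────────────┨┃T
     ┃$ python -c "print('hello'.upper())" ┃┃E
     ┃HELLO                                ┃┃T
     ┃$ ls -la                             ┃┃ 
     ┃-rw-r--r--  1 user group    48310 Jan┃┃ 
     ┃drwxr-xr-x  1 user group    47711 Feb┃┃E
     ┃-rw-r--r--  1 user group    27861 May┃┃ 
     ┃-rw-r--r--  1 user group    13766 Mar┃┃T
     ┃-rw-r--r--  1 user group    28367 Jan┃┃T


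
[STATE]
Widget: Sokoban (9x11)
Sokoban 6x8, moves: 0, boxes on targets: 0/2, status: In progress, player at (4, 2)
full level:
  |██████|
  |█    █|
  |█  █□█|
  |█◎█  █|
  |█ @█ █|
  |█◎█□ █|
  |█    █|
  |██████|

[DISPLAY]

██████   
█    █   
█  █□█   
█◎█  █   
█ @█ █   
█◎█□ █   
█    █   
██████   
Moves: 0 
         
         


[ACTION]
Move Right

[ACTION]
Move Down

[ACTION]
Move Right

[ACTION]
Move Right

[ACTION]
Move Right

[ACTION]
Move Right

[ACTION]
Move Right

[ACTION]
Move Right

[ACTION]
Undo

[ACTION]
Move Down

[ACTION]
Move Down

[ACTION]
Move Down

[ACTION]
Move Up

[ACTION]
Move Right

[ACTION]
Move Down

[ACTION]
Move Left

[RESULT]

██████   
█    █   
█  █□█   
█◎█  █   
█@ █ █   
█◎█□ █   
█    █   
██████   
Moves: 1 
         
         


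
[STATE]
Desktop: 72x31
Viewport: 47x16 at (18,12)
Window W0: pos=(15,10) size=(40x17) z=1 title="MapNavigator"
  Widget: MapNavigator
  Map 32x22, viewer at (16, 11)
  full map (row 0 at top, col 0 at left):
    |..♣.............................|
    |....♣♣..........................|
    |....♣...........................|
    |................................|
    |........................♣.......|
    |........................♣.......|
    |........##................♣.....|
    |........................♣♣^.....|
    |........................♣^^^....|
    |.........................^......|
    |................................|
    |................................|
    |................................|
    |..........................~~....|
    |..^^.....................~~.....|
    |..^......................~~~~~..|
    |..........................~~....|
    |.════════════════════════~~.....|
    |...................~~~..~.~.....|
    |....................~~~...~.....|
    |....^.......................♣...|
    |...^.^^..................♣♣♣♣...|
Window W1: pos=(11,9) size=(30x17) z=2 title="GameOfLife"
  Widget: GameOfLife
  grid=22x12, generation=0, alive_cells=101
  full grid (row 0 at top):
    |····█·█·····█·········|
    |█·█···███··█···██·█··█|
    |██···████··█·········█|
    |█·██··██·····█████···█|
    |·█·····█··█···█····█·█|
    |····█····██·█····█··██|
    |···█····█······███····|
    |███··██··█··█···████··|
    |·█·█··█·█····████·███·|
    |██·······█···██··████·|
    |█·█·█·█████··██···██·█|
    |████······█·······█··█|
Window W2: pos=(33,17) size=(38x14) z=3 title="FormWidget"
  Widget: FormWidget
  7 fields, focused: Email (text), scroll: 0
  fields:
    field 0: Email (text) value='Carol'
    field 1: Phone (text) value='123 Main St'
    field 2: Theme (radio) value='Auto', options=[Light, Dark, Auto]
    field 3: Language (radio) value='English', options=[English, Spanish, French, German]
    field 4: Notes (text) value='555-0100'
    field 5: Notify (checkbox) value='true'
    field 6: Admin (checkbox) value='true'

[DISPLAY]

                      ┃─────────────┨          
█·····█·········      ┃..♣.......   ┃          
███··█···██·█··█      ┃....♣.....   ┃          
███··█·········█      ┃..♣♣^.....   ┃          
██·····█████···█      ┃..♣^^^....   ┃          
·█··█···█····█·┏━━━━━━━━━━━━━━━━━━━━━━━━━━━━━━━
···██·█····█··█┃ FormWidget                    
··█······███···┠───────────────────────────────
█··█··█···████·┃> Email:      [Carol           
█·█····████·███┃  Phone:      [123 Main St     
···█···██··████┃  Theme:      ( ) Light  ( ) Da
█████··██···██·┃  Language:   (●) English  ( ) 
····█·······█··┃  Notes:      [555-0100        
━━━━━━━━━━━━━━━┃  Notify:     [x]              
━━━━━━━━━━━━━━━┃  Admin:      [x]              
               ┃                               


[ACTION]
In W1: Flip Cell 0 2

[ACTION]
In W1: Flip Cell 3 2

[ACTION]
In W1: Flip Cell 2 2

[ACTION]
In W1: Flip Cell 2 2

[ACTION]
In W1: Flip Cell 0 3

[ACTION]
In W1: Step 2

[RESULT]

                      ┃─────────────┨          
················      ┃..♣.......   ┃          
█····██·········      ┃....♣.....   ┃          
·····██·██····██      ┃..♣♣^.....   ┃          
·███████████···█      ┃..♣^^^....   ┃          
██···███····██·┏━━━━━━━━━━━━━━━━━━━━━━━━━━━━━━━
█·····█·██·█···┃ FormWidget                    
█····██·█·█·█··┠───────────────────────────────
·····██······██┃> Email:      [Carol           
····████·······┃  Phone:      [123 Main St     
····█·█········┃  Theme:      ( ) Light  ( ) Da
··█·█··█·····█·┃  Language:   (●) English  ( ) 
·██··········██┃  Notes:      [555-0100        
━━━━━━━━━━━━━━━┃  Notify:     [x]              
━━━━━━━━━━━━━━━┃  Admin:      [x]              
               ┃                               


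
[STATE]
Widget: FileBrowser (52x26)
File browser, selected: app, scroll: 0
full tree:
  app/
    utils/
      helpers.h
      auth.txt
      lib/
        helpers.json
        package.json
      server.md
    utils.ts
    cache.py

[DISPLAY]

> [-] app/                                          
    [+] utils/                                      
    utils.ts                                        
    cache.py                                        
                                                    
                                                    
                                                    
                                                    
                                                    
                                                    
                                                    
                                                    
                                                    
                                                    
                                                    
                                                    
                                                    
                                                    
                                                    
                                                    
                                                    
                                                    
                                                    
                                                    
                                                    
                                                    


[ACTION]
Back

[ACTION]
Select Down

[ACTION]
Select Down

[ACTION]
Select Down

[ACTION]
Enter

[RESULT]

  [-] app/                                          
    [+] utils/                                      
    utils.ts                                        
  > cache.py                                        
                                                    
                                                    
                                                    
                                                    
                                                    
                                                    
                                                    
                                                    
                                                    
                                                    
                                                    
                                                    
                                                    
                                                    
                                                    
                                                    
                                                    
                                                    
                                                    
                                                    
                                                    
                                                    


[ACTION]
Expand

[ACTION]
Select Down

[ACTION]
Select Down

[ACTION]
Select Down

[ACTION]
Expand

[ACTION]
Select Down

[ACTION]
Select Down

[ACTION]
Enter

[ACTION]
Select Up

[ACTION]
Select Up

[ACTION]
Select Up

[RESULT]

> [-] app/                                          
    [+] utils/                                      
    utils.ts                                        
    cache.py                                        
                                                    
                                                    
                                                    
                                                    
                                                    
                                                    
                                                    
                                                    
                                                    
                                                    
                                                    
                                                    
                                                    
                                                    
                                                    
                                                    
                                                    
                                                    
                                                    
                                                    
                                                    
                                                    


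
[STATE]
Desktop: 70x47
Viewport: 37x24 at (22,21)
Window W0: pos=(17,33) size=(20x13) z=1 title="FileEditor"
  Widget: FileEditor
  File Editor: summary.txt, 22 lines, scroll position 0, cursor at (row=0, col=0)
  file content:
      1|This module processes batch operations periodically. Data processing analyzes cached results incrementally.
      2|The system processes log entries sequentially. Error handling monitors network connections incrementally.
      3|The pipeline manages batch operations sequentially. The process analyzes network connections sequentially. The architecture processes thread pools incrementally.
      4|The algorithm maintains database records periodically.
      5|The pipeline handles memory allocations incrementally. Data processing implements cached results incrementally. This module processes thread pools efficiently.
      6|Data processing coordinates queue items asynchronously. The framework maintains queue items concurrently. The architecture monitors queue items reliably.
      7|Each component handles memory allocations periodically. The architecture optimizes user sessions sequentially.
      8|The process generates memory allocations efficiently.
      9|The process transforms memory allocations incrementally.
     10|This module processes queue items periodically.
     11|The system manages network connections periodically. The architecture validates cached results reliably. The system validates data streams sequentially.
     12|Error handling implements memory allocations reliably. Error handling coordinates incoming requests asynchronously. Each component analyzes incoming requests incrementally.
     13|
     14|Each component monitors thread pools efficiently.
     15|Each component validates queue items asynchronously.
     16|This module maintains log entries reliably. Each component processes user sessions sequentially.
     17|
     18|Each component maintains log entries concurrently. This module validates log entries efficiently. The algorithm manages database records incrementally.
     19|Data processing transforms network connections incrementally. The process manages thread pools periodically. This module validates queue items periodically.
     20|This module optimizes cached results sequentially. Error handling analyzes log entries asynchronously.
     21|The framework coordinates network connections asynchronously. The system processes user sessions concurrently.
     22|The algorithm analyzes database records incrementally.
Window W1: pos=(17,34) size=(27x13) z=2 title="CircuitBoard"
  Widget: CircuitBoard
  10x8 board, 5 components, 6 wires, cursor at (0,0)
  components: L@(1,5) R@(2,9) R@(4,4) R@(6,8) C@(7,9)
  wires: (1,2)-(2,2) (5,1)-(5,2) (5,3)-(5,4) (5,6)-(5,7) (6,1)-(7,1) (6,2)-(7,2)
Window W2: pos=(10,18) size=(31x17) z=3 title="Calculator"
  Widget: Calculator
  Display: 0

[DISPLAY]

                 0┃                  
─┬───┐            ┃                  
 │ ÷ │            ┃                  
─┼───┤            ┃                  
 │ × │            ┃                  
─┼───┤            ┃                  
 │ - │            ┃                  
─┼───┤            ┃                  
 │ + │            ┃                  
─┼───┤            ┃                  
R│ M+│            ┃                  
─┴───┘            ┃                  
                  ┃                  
━━━━━━━━━━━━━━━━━━┛━━┓               
cuitBoard            ┃               
─────────────────────┨               
 1 2 3 4 5 6 7 8 9   ┃               
.]                   ┃               
                     ┃               
        ·           L┃               
        │            ┃               
        ·            ┃               
                     ┃               
                     ┃               


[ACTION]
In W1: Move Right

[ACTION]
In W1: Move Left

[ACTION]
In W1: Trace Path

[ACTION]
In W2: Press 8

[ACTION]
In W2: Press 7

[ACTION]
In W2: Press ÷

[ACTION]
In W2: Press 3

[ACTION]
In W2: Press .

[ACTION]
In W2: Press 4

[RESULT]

               3.4┃                  
─┬───┐            ┃                  
 │ ÷ │            ┃                  
─┼───┤            ┃                  
 │ × │            ┃                  
─┼───┤            ┃                  
 │ - │            ┃                  
─┼───┤            ┃                  
 │ + │            ┃                  
─┼───┤            ┃                  
R│ M+│            ┃                  
─┴───┘            ┃                  
                  ┃                  
━━━━━━━━━━━━━━━━━━┛━━┓               
cuitBoard            ┃               
─────────────────────┨               
 1 2 3 4 5 6 7 8 9   ┃               
.]                   ┃               
                     ┃               
        ·           L┃               
        │            ┃               
        ·            ┃               
                     ┃               
                     ┃               


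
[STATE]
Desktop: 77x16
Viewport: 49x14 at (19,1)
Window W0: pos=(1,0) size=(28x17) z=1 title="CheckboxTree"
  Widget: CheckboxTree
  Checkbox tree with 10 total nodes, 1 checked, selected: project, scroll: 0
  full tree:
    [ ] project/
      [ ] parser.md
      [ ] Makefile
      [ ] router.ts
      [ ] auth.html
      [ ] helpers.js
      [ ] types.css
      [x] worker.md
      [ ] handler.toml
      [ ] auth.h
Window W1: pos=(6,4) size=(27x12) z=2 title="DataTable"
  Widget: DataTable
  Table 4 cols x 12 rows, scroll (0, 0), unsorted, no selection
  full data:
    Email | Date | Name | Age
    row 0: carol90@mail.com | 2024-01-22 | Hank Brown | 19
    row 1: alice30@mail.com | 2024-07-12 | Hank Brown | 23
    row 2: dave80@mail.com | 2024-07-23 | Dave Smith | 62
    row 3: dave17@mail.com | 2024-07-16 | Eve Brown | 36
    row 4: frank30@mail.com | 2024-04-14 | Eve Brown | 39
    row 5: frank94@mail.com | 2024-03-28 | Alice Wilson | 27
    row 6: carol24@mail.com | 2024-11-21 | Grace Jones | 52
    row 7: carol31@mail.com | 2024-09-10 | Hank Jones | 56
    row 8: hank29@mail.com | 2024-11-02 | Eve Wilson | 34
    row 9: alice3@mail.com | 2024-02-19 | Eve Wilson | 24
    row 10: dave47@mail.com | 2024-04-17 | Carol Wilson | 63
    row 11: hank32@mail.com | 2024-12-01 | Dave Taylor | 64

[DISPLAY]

         ┃                                       
─────────┨                                       
         ┃                                       
━━━━━━━━━━━━━┓                                   
             ┃                                   
─────────────┨                                   
    │Date    ┃                                   
────┼────────┃                                   
.com│2024-01-┃                                   
.com│2024-07-┃                                   
com │2024-07-┃                                   
com │2024-07-┃                                   
.com│2024-04-┃                                   
.com│2024-03-┃                                   


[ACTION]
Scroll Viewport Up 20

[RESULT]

━━━━━━━━━┓                                       
         ┃                                       
─────────┨                                       
         ┃                                       
━━━━━━━━━━━━━┓                                   
             ┃                                   
─────────────┨                                   
    │Date    ┃                                   
────┼────────┃                                   
.com│2024-01-┃                                   
.com│2024-07-┃                                   
com │2024-07-┃                                   
com │2024-07-┃                                   
.com│2024-04-┃                                   


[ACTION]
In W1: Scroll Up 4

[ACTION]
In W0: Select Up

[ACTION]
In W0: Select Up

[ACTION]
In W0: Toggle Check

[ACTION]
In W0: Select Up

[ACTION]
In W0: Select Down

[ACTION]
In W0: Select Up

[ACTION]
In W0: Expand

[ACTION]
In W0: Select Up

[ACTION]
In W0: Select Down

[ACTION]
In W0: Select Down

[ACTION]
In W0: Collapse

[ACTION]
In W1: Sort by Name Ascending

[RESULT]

━━━━━━━━━┓                                       
         ┃                                       
─────────┨                                       
         ┃                                       
━━━━━━━━━━━━━┓                                   
             ┃                                   
─────────────┨                                   
    │Date    ┃                                   
────┼────────┃                                   
.com│2024-03-┃                                   
com │2024-04-┃                                   
com │2024-07-┃                                   
com │2024-12-┃                                   
com │2024-07-┃                                   


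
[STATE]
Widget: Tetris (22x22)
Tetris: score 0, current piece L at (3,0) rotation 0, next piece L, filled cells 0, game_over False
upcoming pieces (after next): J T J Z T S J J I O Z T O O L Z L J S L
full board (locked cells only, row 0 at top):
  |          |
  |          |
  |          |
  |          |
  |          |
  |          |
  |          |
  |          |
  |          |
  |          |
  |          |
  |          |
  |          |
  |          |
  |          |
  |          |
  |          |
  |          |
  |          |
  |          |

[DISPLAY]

     ▒    │Next:      
   ▒▒▒    │  ▒        
          │▒▒▒        
          │           
          │           
          │           
          │Score:     
          │0          
          │           
          │           
          │           
          │           
          │           
          │           
          │           
          │           
          │           
          │           
          │           
          │           
          │           
          │           


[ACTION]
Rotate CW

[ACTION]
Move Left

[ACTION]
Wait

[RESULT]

          │Next:      
  ▒       │  ▒        
  ▒       │▒▒▒        
  ▒▒      │           
          │           
          │           
          │Score:     
          │0          
          │           
          │           
          │           
          │           
          │           
          │           
          │           
          │           
          │           
          │           
          │           
          │           
          │           
          │           


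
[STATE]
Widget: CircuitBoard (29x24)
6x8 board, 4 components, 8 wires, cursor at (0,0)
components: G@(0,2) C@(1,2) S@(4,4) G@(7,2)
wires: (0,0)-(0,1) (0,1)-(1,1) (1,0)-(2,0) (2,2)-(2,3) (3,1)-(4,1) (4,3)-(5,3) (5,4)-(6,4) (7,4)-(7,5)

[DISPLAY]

   0 1 2 3 4 5               
0  [.]─ ·   G                
        │                    
1   ·   ·   C                
    │                        
2   ·       · ─ ·            
                             
3       ·                    
        │                    
4       ·       ·   S        
                │            
5               ·   ·        
                    │        
6                   ·        
                             
7           G       · ─ ·    
Cursor: (0,0)                
                             
                             
                             
                             
                             
                             
                             


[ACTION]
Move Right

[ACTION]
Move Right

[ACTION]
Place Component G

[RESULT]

   0 1 2 3 4 5               
0   · ─ ·  [G]               
        │                    
1   ·   ·   C                
    │                        
2   ·       · ─ ·            
                             
3       ·                    
        │                    
4       ·       ·   S        
                │            
5               ·   ·        
                    │        
6                   ·        
                             
7           G       · ─ ·    
Cursor: (0,2)                
                             
                             
                             
                             
                             
                             
                             


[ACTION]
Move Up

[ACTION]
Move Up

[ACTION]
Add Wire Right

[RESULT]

   0 1 2 3 4 5               
0   · ─ ·  [G]─ ·            
        │                    
1   ·   ·   C                
    │                        
2   ·       · ─ ·            
                             
3       ·                    
        │                    
4       ·       ·   S        
                │            
5               ·   ·        
                    │        
6                   ·        
                             
7           G       · ─ ·    
Cursor: (0,2)                
                             
                             
                             
                             
                             
                             
                             


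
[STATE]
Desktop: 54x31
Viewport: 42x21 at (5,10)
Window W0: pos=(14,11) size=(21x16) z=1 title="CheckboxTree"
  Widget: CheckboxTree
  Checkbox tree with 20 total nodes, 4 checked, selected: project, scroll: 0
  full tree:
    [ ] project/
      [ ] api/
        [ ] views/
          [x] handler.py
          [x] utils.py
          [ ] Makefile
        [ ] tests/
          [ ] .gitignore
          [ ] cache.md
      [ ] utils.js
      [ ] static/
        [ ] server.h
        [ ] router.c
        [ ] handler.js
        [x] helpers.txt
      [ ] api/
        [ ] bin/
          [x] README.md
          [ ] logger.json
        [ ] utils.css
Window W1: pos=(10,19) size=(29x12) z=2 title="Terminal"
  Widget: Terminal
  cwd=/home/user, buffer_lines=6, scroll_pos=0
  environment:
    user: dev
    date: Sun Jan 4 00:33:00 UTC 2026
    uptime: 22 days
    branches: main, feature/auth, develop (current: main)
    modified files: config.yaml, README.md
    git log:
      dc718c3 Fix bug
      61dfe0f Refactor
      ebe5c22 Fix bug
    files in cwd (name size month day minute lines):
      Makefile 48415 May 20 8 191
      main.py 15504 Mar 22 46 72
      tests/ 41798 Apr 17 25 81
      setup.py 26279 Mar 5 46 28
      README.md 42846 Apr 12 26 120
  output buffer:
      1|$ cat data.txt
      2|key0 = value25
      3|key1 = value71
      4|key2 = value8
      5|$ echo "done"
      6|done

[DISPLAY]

                                          
         ┏━━━━━━━━━━━━━━━━━━━┓            
         ┃ CheckboxTree      ┃            
         ┠───────────────────┨            
         ┃>[-] project/      ┃            
         ┃   [-] api/        ┃            
         ┃     [-] views/    ┃            
         ┃       [x] handler.┃            
         ┃       [x] utils.py┃            
     ┏━━━━━━━━━━━━━━━━━━━━━━━━━━━┓        
     ┃ Terminal                  ┃        
     ┠───────────────────────────┨        
     ┃$ cat data.txt             ┃        
     ┃key0 = value25             ┃        
     ┃key1 = value71             ┃        
     ┃key2 = value8              ┃        
     ┃$ echo "done"              ┃        
     ┃done                       ┃        
     ┃$ █                        ┃        
     ┃                           ┃        
     ┗━━━━━━━━━━━━━━━━━━━━━━━━━━━┛        


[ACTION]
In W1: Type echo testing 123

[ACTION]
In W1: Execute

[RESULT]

                                          
         ┏━━━━━━━━━━━━━━━━━━━┓            
         ┃ CheckboxTree      ┃            
         ┠───────────────────┨            
         ┃>[-] project/      ┃            
         ┃   [-] api/        ┃            
         ┃     [-] views/    ┃            
         ┃       [x] handler.┃            
         ┃       [x] utils.py┃            
     ┏━━━━━━━━━━━━━━━━━━━━━━━━━━━┓        
     ┃ Terminal                  ┃        
     ┠───────────────────────────┨        
     ┃key0 = value25             ┃        
     ┃key1 = value71             ┃        
     ┃key2 = value8              ┃        
     ┃$ echo "done"              ┃        
     ┃done                       ┃        
     ┃$ echo testing 123         ┃        
     ┃testing 123                ┃        
     ┃$ █                        ┃        
     ┗━━━━━━━━━━━━━━━━━━━━━━━━━━━┛        


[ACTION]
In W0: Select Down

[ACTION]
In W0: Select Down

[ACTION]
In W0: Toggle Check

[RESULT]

                                          
         ┏━━━━━━━━━━━━━━━━━━━┓            
         ┃ CheckboxTree      ┃            
         ┠───────────────────┨            
         ┃ [-] project/      ┃            
         ┃   [-] api/        ┃            
         ┃>    [x] views/    ┃            
         ┃       [x] handler.┃            
         ┃       [x] utils.py┃            
     ┏━━━━━━━━━━━━━━━━━━━━━━━━━━━┓        
     ┃ Terminal                  ┃        
     ┠───────────────────────────┨        
     ┃key0 = value25             ┃        
     ┃key1 = value71             ┃        
     ┃key2 = value8              ┃        
     ┃$ echo "done"              ┃        
     ┃done                       ┃        
     ┃$ echo testing 123         ┃        
     ┃testing 123                ┃        
     ┃$ █                        ┃        
     ┗━━━━━━━━━━━━━━━━━━━━━━━━━━━┛        


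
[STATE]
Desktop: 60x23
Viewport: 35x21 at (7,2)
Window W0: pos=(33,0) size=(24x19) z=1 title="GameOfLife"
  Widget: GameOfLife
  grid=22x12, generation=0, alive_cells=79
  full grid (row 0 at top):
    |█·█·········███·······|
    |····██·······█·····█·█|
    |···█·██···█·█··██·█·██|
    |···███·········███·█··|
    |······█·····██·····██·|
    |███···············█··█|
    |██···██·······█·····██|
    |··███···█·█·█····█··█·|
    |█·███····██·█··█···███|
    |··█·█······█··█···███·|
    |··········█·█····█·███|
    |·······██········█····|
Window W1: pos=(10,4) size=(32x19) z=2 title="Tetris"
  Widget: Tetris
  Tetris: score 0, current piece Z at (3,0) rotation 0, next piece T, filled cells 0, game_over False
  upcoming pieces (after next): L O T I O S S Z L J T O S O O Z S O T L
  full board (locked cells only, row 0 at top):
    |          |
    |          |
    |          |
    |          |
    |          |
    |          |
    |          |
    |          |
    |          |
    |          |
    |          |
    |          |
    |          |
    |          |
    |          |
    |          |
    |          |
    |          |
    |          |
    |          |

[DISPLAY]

                          ┠────────
                          ┃Gen: 0  
   ┏━━━━━━━━━━━━━━━━━━━━━━━━━━━━━━┓
   ┃ Tetris                       ┃
   ┠──────────────────────────────┨
   ┃          │Next:              ┃
   ┃          │ ▒                 ┃
   ┃          │▒▒▒                ┃
   ┃          │                   ┃
   ┃          │                   ┃
   ┃          │                   ┃
   ┃          │Score:             ┃
   ┃          │0                  ┃
   ┃          │                   ┃
   ┃          │                   ┃
   ┃          │                   ┃
   ┃          │                   ┃
   ┃          │                   ┃
   ┃          │                   ┃
   ┃          │                   ┃
   ┗━━━━━━━━━━━━━━━━━━━━━━━━━━━━━━┛


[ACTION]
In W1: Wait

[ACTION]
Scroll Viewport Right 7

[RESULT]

                   ┠───────────────
                   ┃Gen: 0         
━━━━━━━━━━━━━━━━━━━━━━━━━━━┓····███
tris                       ┃·····█·
───────────────────────────┨··█·█··
       │Next:              ┃·······
       │ ▒                 ┃····██·
       │▒▒▒                ┃·······
       │                   ┃······█
       │                   ┃█·█·█··
       │                   ┃·██·█··
       │Score:             ┃···█··█
       │0                  ┃··█·█··
       │                   ┃█······
       │                   ┃       
       │                   ┃       
       │                   ┃━━━━━━━
       │                   ┃       
       │                   ┃       
       │                   ┃       
━━━━━━━━━━━━━━━━━━━━━━━━━━━┛       


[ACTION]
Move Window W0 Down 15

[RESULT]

                                   
                                   
━━━━━━━━━━━━━━━━━━━━━━━━━━━┓━━━━━━━
tris                       ┃ife    
───────────────────────────┨───────
       │Next:              ┃       
       │ ▒                 ┃····███
       │▒▒▒                ┃·····█·
       │                   ┃··█·█··
       │                   ┃·······
       │                   ┃····██·
       │Score:             ┃·······
       │0                  ┃······█
       │                   ┃█·█·█··
       │                   ┃·██·█··
       │                   ┃···█··█
       │                   ┃··█·█··
       │                   ┃█······
       │                   ┃       
       │                   ┃       
━━━━━━━━━━━━━━━━━━━━━━━━━━━┛━━━━━━━


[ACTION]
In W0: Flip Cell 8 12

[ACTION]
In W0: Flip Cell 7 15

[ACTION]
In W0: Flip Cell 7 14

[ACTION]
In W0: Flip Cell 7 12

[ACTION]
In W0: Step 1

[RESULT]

                                   
                                   
━━━━━━━━━━━━━━━━━━━━━━━━━━━┓━━━━━━━
tris                       ┃ife    
───────────────────────────┨───────
       │Next:              ┃       
       │ ▒                 ┃····███
       │▒▒▒                ┃···█···
       │                   ┃······█
       │                   ┃···████
       │                   ┃·······
       │Score:             ┃·····█·
       │0                  ┃······█
       │                   ┃··█···█
       │                   ┃·███···
       │                   ┃·█·█···
       │                   ┃···█···
       │                   ┃·······
       │                   ┃       
       │                   ┃       
━━━━━━━━━━━━━━━━━━━━━━━━━━━┛━━━━━━━
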